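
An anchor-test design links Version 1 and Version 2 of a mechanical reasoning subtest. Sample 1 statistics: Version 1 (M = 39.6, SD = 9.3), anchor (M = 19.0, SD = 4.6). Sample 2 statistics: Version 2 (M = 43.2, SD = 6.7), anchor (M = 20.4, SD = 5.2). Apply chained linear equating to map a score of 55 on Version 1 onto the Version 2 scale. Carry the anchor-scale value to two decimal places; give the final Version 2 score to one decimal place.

Version 1 → anchor (Sample 1): v = (4.6/9.3)(55 − 39.6) + 19.0 = 26.62
anchor → Version 2 (Sample 2): y = (6.7/5.2)(26.62 − 20.4) + 43.2 = 51.2

51.2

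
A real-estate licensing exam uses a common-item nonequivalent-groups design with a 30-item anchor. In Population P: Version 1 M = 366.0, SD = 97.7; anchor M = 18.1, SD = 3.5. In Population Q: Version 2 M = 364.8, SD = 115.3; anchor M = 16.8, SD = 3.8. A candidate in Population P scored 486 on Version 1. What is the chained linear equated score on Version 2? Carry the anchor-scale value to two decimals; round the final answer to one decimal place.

534.7

Version 1 → anchor (Population P): v = (3.5/97.7)(486 − 366.0) + 18.1 = 22.40
anchor → Version 2 (Population Q): y = (115.3/3.8)(22.40 − 16.8) + 364.8 = 534.7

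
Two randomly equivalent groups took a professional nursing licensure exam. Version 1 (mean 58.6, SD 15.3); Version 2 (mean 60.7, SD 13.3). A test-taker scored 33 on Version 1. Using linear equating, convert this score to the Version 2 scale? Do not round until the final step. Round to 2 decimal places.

38.45

Linear equating: y = (SD_Y/SD_X)(x − M_X) + M_Y
y = (13.3/15.3)(33 − 58.6) + 60.7
y = 0.869281 × -25.6 + 60.7 = -22.2536 + 60.7 = 38.45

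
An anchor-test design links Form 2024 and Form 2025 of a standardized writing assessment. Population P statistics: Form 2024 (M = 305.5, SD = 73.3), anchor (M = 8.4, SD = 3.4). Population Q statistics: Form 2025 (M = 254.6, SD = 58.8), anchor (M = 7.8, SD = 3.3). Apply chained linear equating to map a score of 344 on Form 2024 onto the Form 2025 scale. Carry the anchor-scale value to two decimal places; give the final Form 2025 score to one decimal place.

297.2

Form 2024 → anchor (Population P): v = (3.4/73.3)(344 − 305.5) + 8.4 = 10.19
anchor → Form 2025 (Population Q): y = (58.8/3.3)(10.19 − 7.8) + 254.6 = 297.2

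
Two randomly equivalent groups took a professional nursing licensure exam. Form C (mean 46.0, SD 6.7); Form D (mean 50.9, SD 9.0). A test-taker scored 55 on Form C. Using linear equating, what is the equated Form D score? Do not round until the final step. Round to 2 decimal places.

62.99

Linear equating: y = (SD_Y/SD_X)(x − M_X) + M_Y
y = (9.0/6.7)(55 − 46.0) + 50.9
y = 1.343284 × 9.0 + 50.9 = 12.0896 + 50.9 = 62.99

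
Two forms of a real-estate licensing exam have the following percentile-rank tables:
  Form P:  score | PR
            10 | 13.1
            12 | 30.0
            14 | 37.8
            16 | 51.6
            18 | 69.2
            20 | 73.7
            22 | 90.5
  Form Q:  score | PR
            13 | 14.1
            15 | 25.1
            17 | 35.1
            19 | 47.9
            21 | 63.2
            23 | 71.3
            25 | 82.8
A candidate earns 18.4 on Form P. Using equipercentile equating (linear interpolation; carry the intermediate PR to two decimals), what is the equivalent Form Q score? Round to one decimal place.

22.7

PR of 18.4 on Form P: 69.2 + (18.4 − 18)/(20 − 18) × (73.7 − 69.2) = 70.10
On Form Q, PR 70.10 falls between score 21 (PR 63.2) and 23 (PR 71.3).
Interpolate: 21 + (70.10 − 63.2)/(71.3 − 63.2) × (23 − 21) = 22.7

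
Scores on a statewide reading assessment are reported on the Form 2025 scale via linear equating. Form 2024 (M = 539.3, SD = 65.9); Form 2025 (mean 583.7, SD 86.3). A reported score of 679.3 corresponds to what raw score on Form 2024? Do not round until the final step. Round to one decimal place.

612.3

Invert y = (SD_Y/SD_X)(x − M_X) + M_Y:
x = (SD_X/SD_Y)(y − M_Y) + M_X = (65.9/86.3)(679.3 − 583.7) + 539.3
x = 0.763615 × 95.600 + 539.3 = 612.3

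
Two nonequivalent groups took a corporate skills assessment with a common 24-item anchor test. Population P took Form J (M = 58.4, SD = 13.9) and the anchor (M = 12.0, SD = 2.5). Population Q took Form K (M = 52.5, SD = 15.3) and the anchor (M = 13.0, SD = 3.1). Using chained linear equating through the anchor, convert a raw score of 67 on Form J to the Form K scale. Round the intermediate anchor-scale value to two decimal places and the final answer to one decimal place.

55.2

Form J → anchor (Population P): v = (2.5/13.9)(67 − 58.4) + 12.0 = 13.55
anchor → Form K (Population Q): y = (15.3/3.1)(13.55 − 13.0) + 52.5 = 55.2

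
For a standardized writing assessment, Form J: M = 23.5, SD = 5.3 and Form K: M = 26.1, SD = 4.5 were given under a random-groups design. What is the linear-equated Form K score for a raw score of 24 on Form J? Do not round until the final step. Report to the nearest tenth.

Linear equating: y = (SD_Y/SD_X)(x − M_X) + M_Y
y = (4.5/5.3)(24 − 23.5) + 26.1
y = 0.849057 × 0.5 + 26.1 = 0.4245 + 26.1 = 26.5

26.5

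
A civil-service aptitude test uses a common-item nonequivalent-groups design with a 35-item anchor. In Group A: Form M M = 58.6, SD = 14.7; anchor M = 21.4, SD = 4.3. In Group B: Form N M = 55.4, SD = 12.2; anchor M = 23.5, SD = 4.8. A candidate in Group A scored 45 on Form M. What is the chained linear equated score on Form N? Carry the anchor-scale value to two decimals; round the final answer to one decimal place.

39.9

Form M → anchor (Group A): v = (4.3/14.7)(45 − 58.6) + 21.4 = 17.42
anchor → Form N (Group B): y = (12.2/4.8)(17.42 − 23.5) + 55.4 = 39.9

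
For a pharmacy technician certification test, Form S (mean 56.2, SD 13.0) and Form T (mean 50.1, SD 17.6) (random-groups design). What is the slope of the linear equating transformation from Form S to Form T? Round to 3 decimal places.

A = SD_Y / SD_X = 17.6 / 13.0 = 1.354

1.354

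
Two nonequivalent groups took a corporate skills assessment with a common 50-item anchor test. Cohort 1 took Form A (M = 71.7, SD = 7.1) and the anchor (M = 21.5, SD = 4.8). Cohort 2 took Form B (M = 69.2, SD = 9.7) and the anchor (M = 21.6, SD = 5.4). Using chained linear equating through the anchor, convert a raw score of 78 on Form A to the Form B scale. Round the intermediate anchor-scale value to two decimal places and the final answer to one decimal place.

76.7

Form A → anchor (Cohort 1): v = (4.8/7.1)(78 − 71.7) + 21.5 = 25.76
anchor → Form B (Cohort 2): y = (9.7/5.4)(25.76 − 21.6) + 69.2 = 76.7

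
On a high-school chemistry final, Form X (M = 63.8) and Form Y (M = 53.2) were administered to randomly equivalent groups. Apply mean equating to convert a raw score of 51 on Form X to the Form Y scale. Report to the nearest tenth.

40.4

Mean equating: y = x + (M_Y − M_X) = 51 + (53.2 − 63.8) = 40.4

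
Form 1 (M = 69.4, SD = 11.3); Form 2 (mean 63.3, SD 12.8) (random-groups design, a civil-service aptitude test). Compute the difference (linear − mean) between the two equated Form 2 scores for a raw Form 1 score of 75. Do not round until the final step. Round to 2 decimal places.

0.74

Mean-equated: 75 + (63.3 − 69.4) = 68.90
Linear-equated: (12.8/11.3)(75 − 69.4) + 63.3 = 69.643
Difference = 69.643 − 68.90 = 0.74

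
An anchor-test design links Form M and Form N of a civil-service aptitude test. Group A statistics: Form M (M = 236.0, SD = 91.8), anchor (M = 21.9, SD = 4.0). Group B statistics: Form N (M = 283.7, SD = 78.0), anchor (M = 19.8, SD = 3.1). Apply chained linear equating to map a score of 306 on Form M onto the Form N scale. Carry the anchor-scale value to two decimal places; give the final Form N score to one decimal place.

413.3

Form M → anchor (Group A): v = (4.0/91.8)(306 − 236.0) + 21.9 = 24.95
anchor → Form N (Group B): y = (78.0/3.1)(24.95 − 19.8) + 283.7 = 413.3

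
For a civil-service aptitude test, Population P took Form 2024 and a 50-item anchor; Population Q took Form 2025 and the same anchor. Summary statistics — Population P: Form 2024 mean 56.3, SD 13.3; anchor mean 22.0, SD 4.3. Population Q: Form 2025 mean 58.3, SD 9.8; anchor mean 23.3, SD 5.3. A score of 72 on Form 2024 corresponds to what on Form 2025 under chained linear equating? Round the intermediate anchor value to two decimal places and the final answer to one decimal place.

65.3

Form 2024 → anchor (Population P): v = (4.3/13.3)(72 − 56.3) + 22.0 = 27.08
anchor → Form 2025 (Population Q): y = (9.8/5.3)(27.08 − 23.3) + 58.3 = 65.3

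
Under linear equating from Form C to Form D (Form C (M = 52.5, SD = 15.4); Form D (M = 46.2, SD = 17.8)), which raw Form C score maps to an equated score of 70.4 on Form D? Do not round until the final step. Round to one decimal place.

73.4

Invert y = (SD_Y/SD_X)(x − M_X) + M_Y:
x = (SD_X/SD_Y)(y − M_Y) + M_X = (15.4/17.8)(70.4 − 46.2) + 52.5
x = 0.865169 × 24.200 + 52.5 = 73.4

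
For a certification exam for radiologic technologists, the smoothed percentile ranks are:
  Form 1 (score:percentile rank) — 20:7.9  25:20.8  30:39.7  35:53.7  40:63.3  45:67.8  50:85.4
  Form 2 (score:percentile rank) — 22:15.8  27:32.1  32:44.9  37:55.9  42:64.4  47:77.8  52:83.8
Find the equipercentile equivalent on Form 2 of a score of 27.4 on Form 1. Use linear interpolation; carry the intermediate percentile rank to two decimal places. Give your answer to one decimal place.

26.3

PR of 27.4 on Form 1: 20.8 + (27.4 − 25)/(30 − 25) × (39.7 − 20.8) = 29.87
On Form 2, PR 29.87 falls between score 22 (PR 15.8) and 27 (PR 32.1).
Interpolate: 22 + (29.87 − 15.8)/(32.1 − 15.8) × (27 − 22) = 26.3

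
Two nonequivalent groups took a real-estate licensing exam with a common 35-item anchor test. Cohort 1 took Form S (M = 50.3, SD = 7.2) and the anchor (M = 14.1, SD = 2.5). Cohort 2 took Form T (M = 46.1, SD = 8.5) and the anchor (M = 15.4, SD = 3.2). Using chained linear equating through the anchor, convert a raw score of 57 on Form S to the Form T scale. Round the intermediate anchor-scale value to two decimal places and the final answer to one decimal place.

48.8

Form S → anchor (Cohort 1): v = (2.5/7.2)(57 − 50.3) + 14.1 = 16.43
anchor → Form T (Cohort 2): y = (8.5/3.2)(16.43 − 15.4) + 46.1 = 48.8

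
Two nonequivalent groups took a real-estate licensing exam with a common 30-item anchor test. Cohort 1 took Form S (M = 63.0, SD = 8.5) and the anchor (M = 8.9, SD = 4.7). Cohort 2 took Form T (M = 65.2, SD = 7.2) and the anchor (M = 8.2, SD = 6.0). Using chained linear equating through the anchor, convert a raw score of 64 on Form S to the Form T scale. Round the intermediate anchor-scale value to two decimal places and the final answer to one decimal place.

Form S → anchor (Cohort 1): v = (4.7/8.5)(64 − 63.0) + 8.9 = 9.45
anchor → Form T (Cohort 2): y = (7.2/6.0)(9.45 − 8.2) + 65.2 = 66.7

66.7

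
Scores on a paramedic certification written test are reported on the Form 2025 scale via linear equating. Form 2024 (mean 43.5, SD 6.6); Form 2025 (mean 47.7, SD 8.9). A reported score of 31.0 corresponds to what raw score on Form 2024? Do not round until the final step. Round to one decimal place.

31.1

Invert y = (SD_Y/SD_X)(x − M_X) + M_Y:
x = (SD_X/SD_Y)(y − M_Y) + M_X = (6.6/8.9)(31.0 − 47.7) + 43.5
x = 0.741573 × -16.700 + 43.5 = 31.1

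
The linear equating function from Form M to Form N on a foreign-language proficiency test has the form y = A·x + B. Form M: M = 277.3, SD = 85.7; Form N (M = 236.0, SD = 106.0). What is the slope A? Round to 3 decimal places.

1.237

A = SD_Y / SD_X = 106.0 / 85.7 = 1.237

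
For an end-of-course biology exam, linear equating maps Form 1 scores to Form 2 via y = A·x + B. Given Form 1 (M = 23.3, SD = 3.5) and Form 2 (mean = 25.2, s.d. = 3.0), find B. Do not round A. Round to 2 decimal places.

A = SD_Y / SD_X = 3.0 / 3.5 = 0.857143
B = M_Y − A·M_X = 25.2 − 0.857143 × 23.3 = 5.23

5.23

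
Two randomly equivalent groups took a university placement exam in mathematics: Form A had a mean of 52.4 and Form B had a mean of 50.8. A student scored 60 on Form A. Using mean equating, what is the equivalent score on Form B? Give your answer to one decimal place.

58.4

Mean equating: y = x + (M_Y − M_X) = 60 + (50.8 − 52.4) = 58.4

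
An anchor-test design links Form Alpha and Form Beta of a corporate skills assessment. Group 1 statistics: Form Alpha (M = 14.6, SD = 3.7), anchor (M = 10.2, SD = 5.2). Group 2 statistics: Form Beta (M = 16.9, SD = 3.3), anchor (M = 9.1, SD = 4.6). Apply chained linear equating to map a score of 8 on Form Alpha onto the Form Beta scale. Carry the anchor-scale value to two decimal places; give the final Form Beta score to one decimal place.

11.0

Form Alpha → anchor (Group 1): v = (5.2/3.7)(8 − 14.6) + 10.2 = 0.92
anchor → Form Beta (Group 2): y = (3.3/4.6)(0.92 − 9.1) + 16.9 = 11.0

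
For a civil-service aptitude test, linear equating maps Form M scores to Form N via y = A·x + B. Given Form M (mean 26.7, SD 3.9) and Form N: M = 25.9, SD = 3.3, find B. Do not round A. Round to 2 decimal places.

3.31

A = SD_Y / SD_X = 3.3 / 3.9 = 0.846154
B = M_Y − A·M_X = 25.9 − 0.846154 × 26.7 = 3.31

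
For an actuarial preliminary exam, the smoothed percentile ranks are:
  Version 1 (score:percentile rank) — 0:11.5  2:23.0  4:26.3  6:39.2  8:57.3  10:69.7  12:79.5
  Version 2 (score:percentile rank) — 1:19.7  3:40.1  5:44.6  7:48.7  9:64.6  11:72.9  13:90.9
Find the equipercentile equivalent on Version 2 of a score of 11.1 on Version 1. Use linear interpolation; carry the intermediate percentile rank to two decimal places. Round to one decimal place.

PR of 11.1 on Version 1: 69.7 + (11.1 − 10)/(12 − 10) × (79.5 − 69.7) = 75.09
On Version 2, PR 75.09 falls between score 11 (PR 72.9) and 13 (PR 90.9).
Interpolate: 11 + (75.09 − 72.9)/(90.9 − 72.9) × (13 − 11) = 11.2

11.2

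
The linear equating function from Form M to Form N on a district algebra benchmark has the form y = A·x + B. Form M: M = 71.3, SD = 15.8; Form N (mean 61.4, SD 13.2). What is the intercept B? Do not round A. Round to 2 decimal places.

1.83

A = SD_Y / SD_X = 13.2 / 15.8 = 0.835443
B = M_Y − A·M_X = 61.4 − 0.835443 × 71.3 = 1.83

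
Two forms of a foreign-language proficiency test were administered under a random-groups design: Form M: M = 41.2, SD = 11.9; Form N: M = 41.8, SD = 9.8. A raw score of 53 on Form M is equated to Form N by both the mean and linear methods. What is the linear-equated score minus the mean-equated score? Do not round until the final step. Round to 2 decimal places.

-2.08

Mean-equated: 53 + (41.8 − 41.2) = 53.60
Linear-equated: (9.8/11.9)(53 − 41.2) + 41.8 = 51.518
Difference = 51.518 − 53.60 = -2.08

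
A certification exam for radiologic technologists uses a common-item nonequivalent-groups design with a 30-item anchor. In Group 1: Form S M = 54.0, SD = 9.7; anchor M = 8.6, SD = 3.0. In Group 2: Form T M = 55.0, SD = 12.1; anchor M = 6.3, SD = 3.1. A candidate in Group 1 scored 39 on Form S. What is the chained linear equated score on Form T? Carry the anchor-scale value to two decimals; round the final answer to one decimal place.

Form S → anchor (Group 1): v = (3.0/9.7)(39 − 54.0) + 8.6 = 3.96
anchor → Form T (Group 2): y = (12.1/3.1)(3.96 − 6.3) + 55.0 = 45.9

45.9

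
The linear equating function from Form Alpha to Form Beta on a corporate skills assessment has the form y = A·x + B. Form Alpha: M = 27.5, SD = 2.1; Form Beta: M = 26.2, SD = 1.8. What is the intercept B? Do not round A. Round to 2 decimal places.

A = SD_Y / SD_X = 1.8 / 2.1 = 0.857143
B = M_Y − A·M_X = 26.2 − 0.857143 × 27.5 = 2.63

2.63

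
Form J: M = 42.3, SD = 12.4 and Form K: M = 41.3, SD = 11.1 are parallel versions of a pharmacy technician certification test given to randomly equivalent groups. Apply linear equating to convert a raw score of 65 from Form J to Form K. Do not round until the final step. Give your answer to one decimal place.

61.6

Linear equating: y = (SD_Y/SD_X)(x − M_X) + M_Y
y = (11.1/12.4)(65 − 42.3) + 41.3
y = 0.895161 × 22.7 + 41.3 = 20.3202 + 41.3 = 61.6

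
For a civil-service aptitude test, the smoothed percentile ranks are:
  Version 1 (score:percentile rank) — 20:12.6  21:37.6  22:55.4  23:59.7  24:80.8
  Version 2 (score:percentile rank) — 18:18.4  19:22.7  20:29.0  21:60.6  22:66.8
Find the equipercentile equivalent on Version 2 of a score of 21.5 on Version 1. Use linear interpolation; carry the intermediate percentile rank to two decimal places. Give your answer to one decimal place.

20.6

PR of 21.5 on Version 1: 37.6 + (21.5 − 21)/(22 − 21) × (55.4 − 37.6) = 46.50
On Version 2, PR 46.50 falls between score 20 (PR 29.0) and 21 (PR 60.6).
Interpolate: 20 + (46.50 − 29.0)/(60.6 − 29.0) × (21 − 20) = 20.6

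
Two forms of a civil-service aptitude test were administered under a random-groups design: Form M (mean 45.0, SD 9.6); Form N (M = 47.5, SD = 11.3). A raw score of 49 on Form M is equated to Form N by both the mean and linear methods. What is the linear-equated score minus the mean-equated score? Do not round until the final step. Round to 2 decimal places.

0.71

Mean-equated: 49 + (47.5 − 45.0) = 51.50
Linear-equated: (11.3/9.6)(49 − 45.0) + 47.5 = 52.208
Difference = 52.208 − 51.50 = 0.71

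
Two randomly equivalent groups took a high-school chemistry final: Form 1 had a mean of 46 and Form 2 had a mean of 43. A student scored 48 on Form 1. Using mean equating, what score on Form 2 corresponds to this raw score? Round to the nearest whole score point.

Mean equating: y = x + (M_Y − M_X) = 48 + (43 − 46) = 45

45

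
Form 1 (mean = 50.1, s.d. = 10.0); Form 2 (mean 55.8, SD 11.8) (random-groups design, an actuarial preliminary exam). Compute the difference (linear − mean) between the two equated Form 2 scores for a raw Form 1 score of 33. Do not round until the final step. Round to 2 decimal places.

-3.08

Mean-equated: 33 + (55.8 − 50.1) = 38.70
Linear-equated: (11.8/10.0)(33 − 50.1) + 55.8 = 35.622
Difference = 35.622 − 38.70 = -3.08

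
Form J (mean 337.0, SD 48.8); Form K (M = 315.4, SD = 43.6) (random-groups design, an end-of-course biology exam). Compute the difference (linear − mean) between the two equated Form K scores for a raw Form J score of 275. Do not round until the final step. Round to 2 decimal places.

Mean-equated: 275 + (315.4 − 337.0) = 253.40
Linear-equated: (43.6/48.8)(275 − 337.0) + 315.4 = 260.007
Difference = 260.007 − 253.40 = 6.61

6.61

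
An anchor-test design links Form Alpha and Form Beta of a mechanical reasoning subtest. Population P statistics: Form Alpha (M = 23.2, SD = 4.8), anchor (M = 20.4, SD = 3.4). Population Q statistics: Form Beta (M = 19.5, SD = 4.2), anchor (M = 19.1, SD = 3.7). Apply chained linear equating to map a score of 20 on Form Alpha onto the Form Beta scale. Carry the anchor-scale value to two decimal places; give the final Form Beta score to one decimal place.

18.4

Form Alpha → anchor (Population P): v = (3.4/4.8)(20 − 23.2) + 20.4 = 18.13
anchor → Form Beta (Population Q): y = (4.2/3.7)(18.13 − 19.1) + 19.5 = 18.4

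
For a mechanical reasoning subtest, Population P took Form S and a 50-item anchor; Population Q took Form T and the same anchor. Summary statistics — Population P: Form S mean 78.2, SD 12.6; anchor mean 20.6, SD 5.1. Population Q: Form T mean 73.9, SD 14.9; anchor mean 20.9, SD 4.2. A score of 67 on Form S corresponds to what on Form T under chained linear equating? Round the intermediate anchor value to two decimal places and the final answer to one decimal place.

Form S → anchor (Population P): v = (5.1/12.6)(67 − 78.2) + 20.6 = 16.07
anchor → Form T (Population Q): y = (14.9/4.2)(16.07 − 20.9) + 73.9 = 56.8

56.8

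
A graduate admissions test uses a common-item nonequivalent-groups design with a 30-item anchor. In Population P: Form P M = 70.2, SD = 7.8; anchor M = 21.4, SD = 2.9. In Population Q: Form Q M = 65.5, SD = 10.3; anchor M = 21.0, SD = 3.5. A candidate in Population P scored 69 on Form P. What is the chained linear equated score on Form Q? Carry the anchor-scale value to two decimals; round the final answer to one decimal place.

65.4

Form P → anchor (Population P): v = (2.9/7.8)(69 − 70.2) + 21.4 = 20.95
anchor → Form Q (Population Q): y = (10.3/3.5)(20.95 − 21.0) + 65.5 = 65.4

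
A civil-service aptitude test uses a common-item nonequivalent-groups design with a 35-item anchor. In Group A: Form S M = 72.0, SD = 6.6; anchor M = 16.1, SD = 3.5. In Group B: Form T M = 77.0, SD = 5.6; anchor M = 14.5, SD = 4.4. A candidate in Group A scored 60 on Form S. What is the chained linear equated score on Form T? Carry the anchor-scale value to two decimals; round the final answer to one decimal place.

Form S → anchor (Group A): v = (3.5/6.6)(60 − 72.0) + 16.1 = 9.74
anchor → Form T (Group B): y = (5.6/4.4)(9.74 − 14.5) + 77.0 = 70.9

70.9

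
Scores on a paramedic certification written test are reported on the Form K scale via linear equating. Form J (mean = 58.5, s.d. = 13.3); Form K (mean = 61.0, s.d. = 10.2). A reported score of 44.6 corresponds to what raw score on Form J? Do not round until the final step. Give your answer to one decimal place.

Invert y = (SD_Y/SD_X)(x − M_X) + M_Y:
x = (SD_X/SD_Y)(y − M_Y) + M_X = (13.3/10.2)(44.6 − 61.0) + 58.5
x = 1.303922 × -16.400 + 58.5 = 37.1

37.1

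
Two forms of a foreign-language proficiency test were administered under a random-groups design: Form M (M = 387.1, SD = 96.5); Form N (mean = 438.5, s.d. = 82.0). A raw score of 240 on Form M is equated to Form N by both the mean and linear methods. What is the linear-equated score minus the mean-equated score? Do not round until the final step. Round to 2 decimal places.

22.10

Mean-equated: 240 + (438.5 − 387.1) = 291.40
Linear-equated: (82.0/96.5)(240 − 387.1) + 438.5 = 313.503
Difference = 313.503 − 291.40 = 22.10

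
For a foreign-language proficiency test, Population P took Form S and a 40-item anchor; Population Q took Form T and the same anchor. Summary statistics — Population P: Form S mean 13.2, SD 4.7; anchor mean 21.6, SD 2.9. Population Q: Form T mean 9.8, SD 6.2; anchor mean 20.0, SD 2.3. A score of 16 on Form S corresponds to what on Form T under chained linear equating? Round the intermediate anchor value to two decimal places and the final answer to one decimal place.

18.8

Form S → anchor (Population P): v = (2.9/4.7)(16 − 13.2) + 21.6 = 23.33
anchor → Form T (Population Q): y = (6.2/2.3)(23.33 − 20.0) + 9.8 = 18.8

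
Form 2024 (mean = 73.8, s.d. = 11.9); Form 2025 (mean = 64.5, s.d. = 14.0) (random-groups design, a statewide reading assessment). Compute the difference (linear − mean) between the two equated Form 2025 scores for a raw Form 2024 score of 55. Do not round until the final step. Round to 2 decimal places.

-3.32

Mean-equated: 55 + (64.5 − 73.8) = 45.70
Linear-equated: (14.0/11.9)(55 − 73.8) + 64.5 = 42.382
Difference = 42.382 − 45.70 = -3.32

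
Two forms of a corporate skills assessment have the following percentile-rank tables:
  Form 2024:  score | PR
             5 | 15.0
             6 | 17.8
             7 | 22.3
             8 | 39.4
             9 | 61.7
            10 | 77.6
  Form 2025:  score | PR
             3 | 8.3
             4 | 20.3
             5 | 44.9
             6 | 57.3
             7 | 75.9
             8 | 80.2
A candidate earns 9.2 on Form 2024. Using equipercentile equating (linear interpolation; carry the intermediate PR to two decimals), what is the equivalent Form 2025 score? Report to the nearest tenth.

6.4

PR of 9.2 on Form 2024: 61.7 + (9.2 − 9)/(10 − 9) × (77.6 − 61.7) = 64.88
On Form 2025, PR 64.88 falls between score 6 (PR 57.3) and 7 (PR 75.9).
Interpolate: 6 + (64.88 − 57.3)/(75.9 − 57.3) × (7 − 6) = 6.4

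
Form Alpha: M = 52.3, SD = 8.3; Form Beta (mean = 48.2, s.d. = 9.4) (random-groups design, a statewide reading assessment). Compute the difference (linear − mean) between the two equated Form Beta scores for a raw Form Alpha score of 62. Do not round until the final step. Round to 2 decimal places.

Mean-equated: 62 + (48.2 − 52.3) = 57.90
Linear-equated: (9.4/8.3)(62 − 52.3) + 48.2 = 59.186
Difference = 59.186 − 57.90 = 1.29

1.29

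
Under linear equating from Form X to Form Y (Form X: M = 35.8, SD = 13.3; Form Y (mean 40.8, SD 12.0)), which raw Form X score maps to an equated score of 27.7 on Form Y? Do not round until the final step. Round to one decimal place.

Invert y = (SD_Y/SD_X)(x − M_X) + M_Y:
x = (SD_X/SD_Y)(y − M_Y) + M_X = (13.3/12.0)(27.7 − 40.8) + 35.8
x = 1.108333 × -13.100 + 35.8 = 21.3

21.3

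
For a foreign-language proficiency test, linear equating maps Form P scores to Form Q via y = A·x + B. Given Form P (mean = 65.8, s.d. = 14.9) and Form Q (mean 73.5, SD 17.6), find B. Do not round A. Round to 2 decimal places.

-4.22

A = SD_Y / SD_X = 17.6 / 14.9 = 1.181208
B = M_Y − A·M_X = 73.5 − 1.181208 × 65.8 = -4.22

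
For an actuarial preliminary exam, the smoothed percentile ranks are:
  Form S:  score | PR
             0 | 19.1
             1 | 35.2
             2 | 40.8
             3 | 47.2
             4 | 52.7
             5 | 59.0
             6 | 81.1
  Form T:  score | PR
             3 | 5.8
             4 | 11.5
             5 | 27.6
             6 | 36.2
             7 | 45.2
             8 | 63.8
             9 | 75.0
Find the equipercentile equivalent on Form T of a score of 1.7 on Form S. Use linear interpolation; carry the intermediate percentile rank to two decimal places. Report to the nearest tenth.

6.3

PR of 1.7 on Form S: 35.2 + (1.7 − 1)/(2 − 1) × (40.8 − 35.2) = 39.12
On Form T, PR 39.12 falls between score 6 (PR 36.2) and 7 (PR 45.2).
Interpolate: 6 + (39.12 − 36.2)/(45.2 − 36.2) × (7 − 6) = 6.3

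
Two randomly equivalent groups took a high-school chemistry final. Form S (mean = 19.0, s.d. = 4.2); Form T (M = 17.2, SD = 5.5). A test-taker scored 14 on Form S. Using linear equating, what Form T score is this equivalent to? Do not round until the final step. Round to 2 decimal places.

10.65

Linear equating: y = (SD_Y/SD_X)(x − M_X) + M_Y
y = (5.5/4.2)(14 − 19.0) + 17.2
y = 1.309524 × -5.0 + 17.2 = -6.5476 + 17.2 = 10.65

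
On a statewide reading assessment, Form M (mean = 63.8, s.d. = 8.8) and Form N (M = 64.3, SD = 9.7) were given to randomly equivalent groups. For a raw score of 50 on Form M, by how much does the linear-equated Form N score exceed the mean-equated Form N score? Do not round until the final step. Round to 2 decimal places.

Mean-equated: 50 + (64.3 − 63.8) = 50.50
Linear-equated: (9.7/8.8)(50 − 63.8) + 64.3 = 49.089
Difference = 49.089 − 50.50 = -1.41

-1.41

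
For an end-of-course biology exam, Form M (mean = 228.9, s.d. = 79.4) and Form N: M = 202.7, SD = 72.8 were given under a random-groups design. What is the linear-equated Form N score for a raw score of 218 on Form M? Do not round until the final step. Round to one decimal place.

192.7

Linear equating: y = (SD_Y/SD_X)(x − M_X) + M_Y
y = (72.8/79.4)(218 − 228.9) + 202.7
y = 0.916877 × -10.9 + 202.7 = -9.9940 + 202.7 = 192.7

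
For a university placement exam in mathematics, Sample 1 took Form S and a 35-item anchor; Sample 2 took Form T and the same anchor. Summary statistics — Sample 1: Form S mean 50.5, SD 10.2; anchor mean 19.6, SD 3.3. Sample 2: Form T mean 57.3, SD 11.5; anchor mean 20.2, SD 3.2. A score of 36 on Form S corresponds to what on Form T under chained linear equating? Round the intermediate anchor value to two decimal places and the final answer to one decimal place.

Form S → anchor (Sample 1): v = (3.3/10.2)(36 − 50.5) + 19.6 = 14.91
anchor → Form T (Sample 2): y = (11.5/3.2)(14.91 − 20.2) + 57.3 = 38.3

38.3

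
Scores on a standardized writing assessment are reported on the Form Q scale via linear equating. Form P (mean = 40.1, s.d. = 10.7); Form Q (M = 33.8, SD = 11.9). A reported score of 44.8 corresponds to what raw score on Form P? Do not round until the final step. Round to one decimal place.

50.0

Invert y = (SD_Y/SD_X)(x − M_X) + M_Y:
x = (SD_X/SD_Y)(y − M_Y) + M_X = (10.7/11.9)(44.8 − 33.8) + 40.1
x = 0.899160 × 11.000 + 40.1 = 50.0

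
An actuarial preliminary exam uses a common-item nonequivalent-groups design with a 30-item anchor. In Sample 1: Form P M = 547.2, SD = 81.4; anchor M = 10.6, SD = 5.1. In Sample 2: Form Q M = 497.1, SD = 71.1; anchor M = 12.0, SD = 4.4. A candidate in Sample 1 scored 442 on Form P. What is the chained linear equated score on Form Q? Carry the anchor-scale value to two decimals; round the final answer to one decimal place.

Form P → anchor (Sample 1): v = (5.1/81.4)(442 − 547.2) + 10.6 = 4.01
anchor → Form Q (Sample 2): y = (71.1/4.4)(4.01 − 12.0) + 497.1 = 368.0

368.0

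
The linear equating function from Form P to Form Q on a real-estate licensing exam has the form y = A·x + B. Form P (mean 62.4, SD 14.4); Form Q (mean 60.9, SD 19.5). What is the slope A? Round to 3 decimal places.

1.354

A = SD_Y / SD_X = 19.5 / 14.4 = 1.354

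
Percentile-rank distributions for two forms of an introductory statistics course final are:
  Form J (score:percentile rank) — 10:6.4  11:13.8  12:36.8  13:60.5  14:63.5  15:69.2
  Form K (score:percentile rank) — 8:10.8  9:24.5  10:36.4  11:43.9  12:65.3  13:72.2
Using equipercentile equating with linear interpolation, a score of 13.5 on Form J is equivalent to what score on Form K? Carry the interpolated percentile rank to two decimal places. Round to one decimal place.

PR of 13.5 on Form J: 60.5 + (13.5 − 13)/(14 − 13) × (63.5 − 60.5) = 62.00
On Form K, PR 62.00 falls between score 11 (PR 43.9) and 12 (PR 65.3).
Interpolate: 11 + (62.00 − 43.9)/(65.3 − 43.9) × (12 − 11) = 11.8

11.8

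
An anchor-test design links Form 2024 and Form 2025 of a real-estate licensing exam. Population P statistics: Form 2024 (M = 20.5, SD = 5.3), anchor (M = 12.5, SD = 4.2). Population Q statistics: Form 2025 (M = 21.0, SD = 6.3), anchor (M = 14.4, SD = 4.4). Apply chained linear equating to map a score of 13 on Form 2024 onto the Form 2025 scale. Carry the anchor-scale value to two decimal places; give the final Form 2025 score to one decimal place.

Form 2024 → anchor (Population P): v = (4.2/5.3)(13 − 20.5) + 12.5 = 6.56
anchor → Form 2025 (Population Q): y = (6.3/4.4)(6.56 − 14.4) + 21.0 = 9.8

9.8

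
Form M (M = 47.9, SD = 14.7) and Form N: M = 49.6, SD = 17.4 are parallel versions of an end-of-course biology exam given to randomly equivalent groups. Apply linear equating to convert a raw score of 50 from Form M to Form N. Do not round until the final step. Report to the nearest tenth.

Linear equating: y = (SD_Y/SD_X)(x − M_X) + M_Y
y = (17.4/14.7)(50 − 47.9) + 49.6
y = 1.183673 × 2.1 + 49.6 = 2.4857 + 49.6 = 52.1

52.1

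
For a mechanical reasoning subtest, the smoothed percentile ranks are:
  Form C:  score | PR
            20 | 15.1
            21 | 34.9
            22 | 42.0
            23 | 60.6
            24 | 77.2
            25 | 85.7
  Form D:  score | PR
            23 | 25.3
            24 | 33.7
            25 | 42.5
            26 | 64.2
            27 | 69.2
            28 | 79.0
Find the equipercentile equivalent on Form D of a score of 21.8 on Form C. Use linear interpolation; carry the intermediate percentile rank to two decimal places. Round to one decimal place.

PR of 21.8 on Form C: 34.9 + (21.8 − 21)/(22 − 21) × (42.0 − 34.9) = 40.58
On Form D, PR 40.58 falls between score 24 (PR 33.7) and 25 (PR 42.5).
Interpolate: 24 + (40.58 − 33.7)/(42.5 − 33.7) × (25 − 24) = 24.8

24.8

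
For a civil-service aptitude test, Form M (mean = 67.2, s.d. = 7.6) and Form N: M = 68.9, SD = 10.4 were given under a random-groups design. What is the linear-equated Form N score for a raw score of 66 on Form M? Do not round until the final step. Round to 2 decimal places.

67.26

Linear equating: y = (SD_Y/SD_X)(x − M_X) + M_Y
y = (10.4/7.6)(66 − 67.2) + 68.9
y = 1.368421 × -1.2 + 68.9 = -1.6421 + 68.9 = 67.26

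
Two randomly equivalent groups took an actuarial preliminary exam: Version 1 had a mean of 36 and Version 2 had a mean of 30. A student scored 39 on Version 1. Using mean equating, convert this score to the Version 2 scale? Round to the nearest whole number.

33

Mean equating: y = x + (M_Y − M_X) = 39 + (30 − 36) = 33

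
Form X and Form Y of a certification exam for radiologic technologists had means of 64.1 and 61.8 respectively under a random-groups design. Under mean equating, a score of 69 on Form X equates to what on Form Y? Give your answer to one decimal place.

Mean equating: y = x + (M_Y − M_X) = 69 + (61.8 − 64.1) = 66.7

66.7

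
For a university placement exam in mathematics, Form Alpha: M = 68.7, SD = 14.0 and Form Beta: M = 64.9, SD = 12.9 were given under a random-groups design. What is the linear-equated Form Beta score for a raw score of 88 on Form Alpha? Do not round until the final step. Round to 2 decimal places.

Linear equating: y = (SD_Y/SD_X)(x − M_X) + M_Y
y = (12.9/14.0)(88 − 68.7) + 64.9
y = 0.921429 × 19.3 + 64.9 = 17.7836 + 64.9 = 82.68

82.68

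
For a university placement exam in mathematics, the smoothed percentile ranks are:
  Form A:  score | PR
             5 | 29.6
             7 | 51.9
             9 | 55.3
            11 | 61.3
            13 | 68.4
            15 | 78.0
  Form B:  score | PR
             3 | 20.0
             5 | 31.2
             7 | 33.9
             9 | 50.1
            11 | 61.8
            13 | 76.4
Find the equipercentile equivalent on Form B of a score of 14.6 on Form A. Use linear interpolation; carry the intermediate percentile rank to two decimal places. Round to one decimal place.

13.0

PR of 14.6 on Form A: 68.4 + (14.6 − 13)/(15 − 13) × (78.0 − 68.4) = 76.08
On Form B, PR 76.08 falls between score 11 (PR 61.8) and 13 (PR 76.4).
Interpolate: 11 + (76.08 − 61.8)/(76.4 − 61.8) × (13 − 11) = 13.0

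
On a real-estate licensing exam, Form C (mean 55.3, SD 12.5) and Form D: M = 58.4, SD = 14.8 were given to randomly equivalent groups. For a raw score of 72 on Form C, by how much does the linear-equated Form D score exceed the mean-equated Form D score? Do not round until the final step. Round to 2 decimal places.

Mean-equated: 72 + (58.4 − 55.3) = 75.10
Linear-equated: (14.8/12.5)(72 − 55.3) + 58.4 = 78.173
Difference = 78.173 − 75.10 = 3.07

3.07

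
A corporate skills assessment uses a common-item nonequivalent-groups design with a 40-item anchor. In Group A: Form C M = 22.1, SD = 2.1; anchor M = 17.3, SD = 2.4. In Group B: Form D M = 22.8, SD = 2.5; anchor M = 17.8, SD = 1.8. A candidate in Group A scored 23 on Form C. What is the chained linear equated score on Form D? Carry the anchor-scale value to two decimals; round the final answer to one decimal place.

23.5

Form C → anchor (Group A): v = (2.4/2.1)(23 − 22.1) + 17.3 = 18.33
anchor → Form D (Group B): y = (2.5/1.8)(18.33 − 17.8) + 22.8 = 23.5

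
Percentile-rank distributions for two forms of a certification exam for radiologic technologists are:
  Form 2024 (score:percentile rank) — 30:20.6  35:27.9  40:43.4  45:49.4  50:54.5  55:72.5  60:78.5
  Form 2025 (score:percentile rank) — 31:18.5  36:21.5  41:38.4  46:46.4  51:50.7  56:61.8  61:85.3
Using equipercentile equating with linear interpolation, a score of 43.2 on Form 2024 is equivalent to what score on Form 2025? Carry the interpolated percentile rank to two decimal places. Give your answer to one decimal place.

PR of 43.2 on Form 2024: 43.4 + (43.2 − 40)/(45 − 40) × (49.4 − 43.4) = 47.24
On Form 2025, PR 47.24 falls between score 46 (PR 46.4) and 51 (PR 50.7).
Interpolate: 46 + (47.24 − 46.4)/(50.7 − 46.4) × (51 − 46) = 47.0

47.0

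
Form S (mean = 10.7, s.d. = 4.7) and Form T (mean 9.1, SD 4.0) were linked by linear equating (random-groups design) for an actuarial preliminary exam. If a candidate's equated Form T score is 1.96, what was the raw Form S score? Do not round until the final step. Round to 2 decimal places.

2.31

Invert y = (SD_Y/SD_X)(x − M_X) + M_Y:
x = (SD_X/SD_Y)(y − M_Y) + M_X = (4.7/4.0)(1.96 − 9.1) + 10.7
x = 1.175000 × -7.140 + 10.7 = 2.31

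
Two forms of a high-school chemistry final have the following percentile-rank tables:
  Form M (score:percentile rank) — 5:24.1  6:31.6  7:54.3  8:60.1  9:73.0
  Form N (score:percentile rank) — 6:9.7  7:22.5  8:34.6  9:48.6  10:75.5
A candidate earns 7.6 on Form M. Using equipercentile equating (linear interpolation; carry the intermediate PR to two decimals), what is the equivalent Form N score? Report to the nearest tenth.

9.3

PR of 7.6 on Form M: 54.3 + (7.6 − 7)/(8 − 7) × (60.1 − 54.3) = 57.78
On Form N, PR 57.78 falls between score 9 (PR 48.6) and 10 (PR 75.5).
Interpolate: 9 + (57.78 − 48.6)/(75.5 − 48.6) × (10 − 9) = 9.3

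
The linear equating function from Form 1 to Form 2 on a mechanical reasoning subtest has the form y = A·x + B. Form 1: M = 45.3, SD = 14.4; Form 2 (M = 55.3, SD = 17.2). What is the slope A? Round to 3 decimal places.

1.194

A = SD_Y / SD_X = 17.2 / 14.4 = 1.194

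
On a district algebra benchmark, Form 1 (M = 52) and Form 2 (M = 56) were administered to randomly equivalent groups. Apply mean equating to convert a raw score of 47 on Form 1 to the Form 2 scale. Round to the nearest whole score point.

Mean equating: y = x + (M_Y − M_X) = 47 + (56 − 52) = 51

51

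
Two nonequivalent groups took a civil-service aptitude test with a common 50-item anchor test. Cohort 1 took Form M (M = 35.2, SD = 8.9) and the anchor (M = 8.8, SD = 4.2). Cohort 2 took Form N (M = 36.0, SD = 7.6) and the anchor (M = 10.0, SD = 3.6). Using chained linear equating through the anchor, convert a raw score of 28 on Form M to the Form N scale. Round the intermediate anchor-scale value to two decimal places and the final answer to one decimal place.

Form M → anchor (Cohort 1): v = (4.2/8.9)(28 − 35.2) + 8.8 = 5.40
anchor → Form N (Cohort 2): y = (7.6/3.6)(5.40 − 10.0) + 36.0 = 26.3

26.3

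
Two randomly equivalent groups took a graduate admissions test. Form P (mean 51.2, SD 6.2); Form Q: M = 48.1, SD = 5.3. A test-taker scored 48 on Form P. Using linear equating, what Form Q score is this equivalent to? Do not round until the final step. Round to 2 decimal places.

45.36

Linear equating: y = (SD_Y/SD_X)(x − M_X) + M_Y
y = (5.3/6.2)(48 − 51.2) + 48.1
y = 0.854839 × -3.2 + 48.1 = -2.7355 + 48.1 = 45.36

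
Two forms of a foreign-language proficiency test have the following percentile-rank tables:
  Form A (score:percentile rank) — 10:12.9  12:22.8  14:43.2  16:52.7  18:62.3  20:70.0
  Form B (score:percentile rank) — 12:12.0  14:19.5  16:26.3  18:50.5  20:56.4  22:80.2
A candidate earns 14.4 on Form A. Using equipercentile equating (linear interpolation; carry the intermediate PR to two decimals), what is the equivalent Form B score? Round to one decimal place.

PR of 14.4 on Form A: 43.2 + (14.4 − 14)/(16 − 14) × (52.7 − 43.2) = 45.10
On Form B, PR 45.10 falls between score 16 (PR 26.3) and 18 (PR 50.5).
Interpolate: 16 + (45.10 − 26.3)/(50.5 − 26.3) × (18 − 16) = 17.6

17.6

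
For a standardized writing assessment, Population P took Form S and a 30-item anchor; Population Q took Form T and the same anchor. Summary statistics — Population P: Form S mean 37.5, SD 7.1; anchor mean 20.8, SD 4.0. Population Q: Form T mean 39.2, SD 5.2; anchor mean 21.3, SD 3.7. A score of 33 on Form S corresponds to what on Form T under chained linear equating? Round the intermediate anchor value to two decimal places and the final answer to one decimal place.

34.9

Form S → anchor (Population P): v = (4.0/7.1)(33 − 37.5) + 20.8 = 18.26
anchor → Form T (Population Q): y = (5.2/3.7)(18.26 − 21.3) + 39.2 = 34.9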